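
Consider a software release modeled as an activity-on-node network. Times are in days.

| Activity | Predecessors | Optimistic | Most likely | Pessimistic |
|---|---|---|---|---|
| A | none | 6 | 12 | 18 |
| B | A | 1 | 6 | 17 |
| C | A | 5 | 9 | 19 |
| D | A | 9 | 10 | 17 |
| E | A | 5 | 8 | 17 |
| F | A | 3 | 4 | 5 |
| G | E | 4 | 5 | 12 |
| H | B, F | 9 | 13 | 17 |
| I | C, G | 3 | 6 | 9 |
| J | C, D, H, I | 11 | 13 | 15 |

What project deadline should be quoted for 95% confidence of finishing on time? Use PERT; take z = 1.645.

te_A = (6 + 4·12 + 18)/6 = 72/6 = 12; σ²_A = ((18−6)/6)² = 4.000
te_B = (1 + 4·6 + 17)/6 = 42/6 = 7; σ²_B = ((17−1)/6)² = 7.111
te_C = (5 + 4·9 + 19)/6 = 60/6 = 10; σ²_C = ((19−5)/6)² = 5.444
te_D = (9 + 4·10 + 17)/6 = 66/6 = 11; σ²_D = ((17−9)/6)² = 1.778
te_E = (5 + 4·8 + 17)/6 = 54/6 = 9; σ²_E = ((17−5)/6)² = 4.000
te_F = (3 + 4·4 + 5)/6 = 24/6 = 4; σ²_F = ((5−3)/6)² = 0.111
te_G = (4 + 4·5 + 12)/6 = 36/6 = 6; σ²_G = ((12−4)/6)² = 1.778
te_H = (9 + 4·13 + 17)/6 = 78/6 = 13; σ²_H = ((17−9)/6)² = 1.778
te_I = (3 + 4·6 + 9)/6 = 36/6 = 6; σ²_I = ((9−3)/6)² = 1.000
te_J = (11 + 4·13 + 15)/6 = 78/6 = 13; σ²_J = ((15−11)/6)² = 0.444

Forward pass:
ES_A = 0; EF_A = 12
ES_B = 12; EF_B = 12+7 = 19
ES_C = 12; EF_C = 12+10 = 22
ES_D = 12; EF_D = 12+11 = 23
ES_E = 12; EF_E = 12+9 = 21
ES_F = 12; EF_F = 12+4 = 16
ES_G = 21; EF_G = 21+6 = 27
ES_H = max(EF_B=19, EF_F=16) = 19; EF_H = 19+13 = 32
ES_I = max(EF_C=22, EF_G=27) = 27; EF_I = 27+6 = 33
ES_J = max(EF_C=22, EF_D=23, EF_H=32, EF_I=33) = 33; EF_J = 33+13 = 46
Expected project duration μ = 46 days. Critical path: A → E → G → I → J.

Variance along critical path = 4.000 + 4.000 + 1.778 + 1.000 + 0.444 = 11.222; σ = 3.350 days.
D = μ + z·σ = 46 + 1.645·3.350 = 51.5 days

51.5 days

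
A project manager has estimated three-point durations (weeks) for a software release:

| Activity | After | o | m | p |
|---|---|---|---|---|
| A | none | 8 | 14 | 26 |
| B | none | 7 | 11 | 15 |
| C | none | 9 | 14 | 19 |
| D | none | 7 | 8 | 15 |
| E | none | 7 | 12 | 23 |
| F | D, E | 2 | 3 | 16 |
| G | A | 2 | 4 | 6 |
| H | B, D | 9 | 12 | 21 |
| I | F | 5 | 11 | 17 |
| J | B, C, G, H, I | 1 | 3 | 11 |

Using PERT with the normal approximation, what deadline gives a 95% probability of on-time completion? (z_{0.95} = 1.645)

40.2 weeks

te_A = (8 + 4·14 + 26)/6 = 90/6 = 15; σ²_A = ((26−8)/6)² = 9.000
te_B = (7 + 4·11 + 15)/6 = 66/6 = 11; σ²_B = ((15−7)/6)² = 1.778
te_C = (9 + 4·14 + 19)/6 = 84/6 = 14; σ²_C = ((19−9)/6)² = 2.778
te_D = (7 + 4·8 + 15)/6 = 54/6 = 9; σ²_D = ((15−7)/6)² = 1.778
te_E = (7 + 4·12 + 23)/6 = 78/6 = 13; σ²_E = ((23−7)/6)² = 7.111
te_F = (2 + 4·3 + 16)/6 = 30/6 = 5; σ²_F = ((16−2)/6)² = 5.444
te_G = (2 + 4·4 + 6)/6 = 24/6 = 4; σ²_G = ((6−2)/6)² = 0.444
te_H = (9 + 4·12 + 21)/6 = 78/6 = 13; σ²_H = ((21−9)/6)² = 4.000
te_I = (5 + 4·11 + 17)/6 = 66/6 = 11; σ²_I = ((17−5)/6)² = 4.000
te_J = (1 + 4·3 + 11)/6 = 24/6 = 4; σ²_J = ((11−1)/6)² = 2.778

Forward pass:
ES_A = 0; EF_A = 15
ES_B = 0; EF_B = 11
ES_C = 0; EF_C = 14
ES_D = 0; EF_D = 9
ES_E = 0; EF_E = 13
ES_F = max(EF_D=9, EF_E=13) = 13; EF_F = 13+5 = 18
ES_G = 15; EF_G = 15+4 = 19
ES_H = max(EF_B=11, EF_D=9) = 11; EF_H = 11+13 = 24
ES_I = 18; EF_I = 18+11 = 29
ES_J = max(EF_B=11, EF_C=14, EF_G=19, EF_H=24, EF_I=29) = 29; EF_J = 29+4 = 33
Expected project duration μ = 33 weeks. Critical path: E → F → I → J.

Variance along critical path = 7.111 + 5.444 + 4.000 + 2.778 = 19.333; σ = 4.397 weeks.
D = μ + z·σ = 33 + 1.645·4.397 = 40.2 weeks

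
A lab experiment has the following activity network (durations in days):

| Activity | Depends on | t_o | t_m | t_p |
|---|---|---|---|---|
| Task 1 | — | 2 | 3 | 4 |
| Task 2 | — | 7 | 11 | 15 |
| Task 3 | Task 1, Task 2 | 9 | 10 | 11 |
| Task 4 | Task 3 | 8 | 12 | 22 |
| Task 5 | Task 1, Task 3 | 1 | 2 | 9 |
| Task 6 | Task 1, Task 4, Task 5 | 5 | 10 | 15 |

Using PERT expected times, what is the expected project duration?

44 days

te_Task 1 = (2 + 4·3 + 4)/6 = 18/6 = 3
te_Task 2 = (7 + 4·11 + 15)/6 = 66/6 = 11
te_Task 3 = (9 + 4·10 + 11)/6 = 60/6 = 10
te_Task 4 = (8 + 4·12 + 22)/6 = 78/6 = 13
te_Task 5 = (1 + 4·2 + 9)/6 = 18/6 = 3
te_Task 6 = (5 + 4·10 + 15)/6 = 60/6 = 10

Forward pass:
ES_Task 1 = 0; EF_Task 1 = 3
ES_Task 2 = 0; EF_Task 2 = 11
ES_Task 3 = max(EF_Task 1=3, EF_Task 2=11) = 11; EF_Task 3 = 11+10 = 21
ES_Task 4 = 21; EF_Task 4 = 21+13 = 34
ES_Task 5 = max(EF_Task 1=3, EF_Task 3=21) = 21; EF_Task 5 = 21+3 = 24
ES_Task 6 = max(EF_Task 1=3, EF_Task 4=34, EF_Task 5=24) = 34; EF_Task 6 = 34+10 = 44
Expected project duration μ = 44 days. Critical path: Task 2 → Task 3 → Task 4 → Task 6.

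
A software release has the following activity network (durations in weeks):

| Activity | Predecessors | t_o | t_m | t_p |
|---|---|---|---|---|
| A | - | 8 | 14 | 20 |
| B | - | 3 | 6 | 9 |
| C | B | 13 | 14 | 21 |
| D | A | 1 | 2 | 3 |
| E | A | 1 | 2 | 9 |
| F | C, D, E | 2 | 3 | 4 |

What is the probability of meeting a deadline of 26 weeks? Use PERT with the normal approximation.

0.880

te_A = (8 + 4·14 + 20)/6 = 84/6 = 14; σ²_A = ((20−8)/6)² = 4.000
te_B = (3 + 4·6 + 9)/6 = 36/6 = 6; σ²_B = ((9−3)/6)² = 1.000
te_C = (13 + 4·14 + 21)/6 = 90/6 = 15; σ²_C = ((21−13)/6)² = 1.778
te_D = (1 + 4·2 + 3)/6 = 12/6 = 2; σ²_D = ((3−1)/6)² = 0.111
te_E = (1 + 4·2 + 9)/6 = 18/6 = 3; σ²_E = ((9−1)/6)² = 1.778
te_F = (2 + 4·3 + 4)/6 = 18/6 = 3; σ²_F = ((4−2)/6)² = 0.111

Forward pass:
ES_A = 0; EF_A = 14
ES_B = 0; EF_B = 6
ES_C = 6; EF_C = 6+15 = 21
ES_D = 14; EF_D = 14+2 = 16
ES_E = 14; EF_E = 14+3 = 17
ES_F = max(EF_C=21, EF_D=16, EF_E=17) = 21; EF_F = 21+3 = 24
Expected project duration μ = 24 weeks. Critical path: B → C → F.

Variance along critical path = 1.000 + 1.778 + 0.111 = 2.889; σ = √2.889 = 1.700 weeks.
Z = (26 − 24) / 1.700 = 1.177
P(T ≤ 26) = Φ(1.177) ≈ 0.880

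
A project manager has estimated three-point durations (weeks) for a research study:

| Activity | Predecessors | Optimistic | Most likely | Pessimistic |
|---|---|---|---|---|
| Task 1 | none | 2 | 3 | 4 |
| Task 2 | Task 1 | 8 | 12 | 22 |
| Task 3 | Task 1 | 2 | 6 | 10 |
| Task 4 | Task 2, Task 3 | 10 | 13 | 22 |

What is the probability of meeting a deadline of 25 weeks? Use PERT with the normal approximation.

te_Task 1 = (2 + 4·3 + 4)/6 = 18/6 = 3; σ²_Task 1 = ((4−2)/6)² = 0.111
te_Task 2 = (8 + 4·12 + 22)/6 = 78/6 = 13; σ²_Task 2 = ((22−8)/6)² = 5.444
te_Task 3 = (2 + 4·6 + 10)/6 = 36/6 = 6; σ²_Task 3 = ((10−2)/6)² = 1.778
te_Task 4 = (10 + 4·13 + 22)/6 = 84/6 = 14; σ²_Task 4 = ((22−10)/6)² = 4.000

Forward pass:
ES_Task 1 = 0; EF_Task 1 = 3
ES_Task 2 = 3; EF_Task 2 = 3+13 = 16
ES_Task 3 = 3; EF_Task 3 = 3+6 = 9
ES_Task 4 = max(EF_Task 2=16, EF_Task 3=9) = 16; EF_Task 4 = 16+14 = 30
Expected project duration μ = 30 weeks. Critical path: Task 1 → Task 2 → Task 4.

Variance along critical path = 0.111 + 5.444 + 4.000 = 9.556; σ = √9.556 = 3.091 weeks.
Z = (25 − 30) / 3.091 = -1.617
P(T ≤ 25) = Φ(-1.617) ≈ 0.053

0.053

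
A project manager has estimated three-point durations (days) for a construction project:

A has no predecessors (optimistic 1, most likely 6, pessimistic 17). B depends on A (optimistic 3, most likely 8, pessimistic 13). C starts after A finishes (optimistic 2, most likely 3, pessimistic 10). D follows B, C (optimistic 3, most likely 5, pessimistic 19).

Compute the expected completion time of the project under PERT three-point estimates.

te_A = (1 + 4·6 + 17)/6 = 42/6 = 7
te_B = (3 + 4·8 + 13)/6 = 48/6 = 8
te_C = (2 + 4·3 + 10)/6 = 24/6 = 4
te_D = (3 + 4·5 + 19)/6 = 42/6 = 7

Forward pass:
ES_A = 0; EF_A = 7
ES_B = 7; EF_B = 7+8 = 15
ES_C = 7; EF_C = 7+4 = 11
ES_D = max(EF_B=15, EF_C=11) = 15; EF_D = 15+7 = 22
Expected project duration μ = 22 days. Critical path: A → B → D.

22 days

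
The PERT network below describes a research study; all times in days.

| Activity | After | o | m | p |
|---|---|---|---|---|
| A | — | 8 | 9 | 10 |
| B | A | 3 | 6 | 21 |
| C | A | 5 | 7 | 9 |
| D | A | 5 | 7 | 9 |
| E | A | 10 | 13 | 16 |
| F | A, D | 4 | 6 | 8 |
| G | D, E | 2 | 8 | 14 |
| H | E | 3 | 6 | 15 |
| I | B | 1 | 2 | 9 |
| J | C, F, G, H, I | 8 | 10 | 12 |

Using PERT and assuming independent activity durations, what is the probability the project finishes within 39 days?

0.336

te_A = (8 + 4·9 + 10)/6 = 54/6 = 9; σ²_A = ((10−8)/6)² = 0.111
te_B = (3 + 4·6 + 21)/6 = 48/6 = 8; σ²_B = ((21−3)/6)² = 9.000
te_C = (5 + 4·7 + 9)/6 = 42/6 = 7; σ²_C = ((9−5)/6)² = 0.444
te_D = (5 + 4·7 + 9)/6 = 42/6 = 7; σ²_D = ((9−5)/6)² = 0.444
te_E = (10 + 4·13 + 16)/6 = 78/6 = 13; σ²_E = ((16−10)/6)² = 1.000
te_F = (4 + 4·6 + 8)/6 = 36/6 = 6; σ²_F = ((8−4)/6)² = 0.444
te_G = (2 + 4·8 + 14)/6 = 48/6 = 8; σ²_G = ((14−2)/6)² = 4.000
te_H = (3 + 4·6 + 15)/6 = 42/6 = 7; σ²_H = ((15−3)/6)² = 4.000
te_I = (1 + 4·2 + 9)/6 = 18/6 = 3; σ²_I = ((9−1)/6)² = 1.778
te_J = (8 + 4·10 + 12)/6 = 60/6 = 10; σ²_J = ((12−8)/6)² = 0.444

Forward pass:
ES_A = 0; EF_A = 9
ES_B = 9; EF_B = 9+8 = 17
ES_C = 9; EF_C = 9+7 = 16
ES_D = 9; EF_D = 9+7 = 16
ES_E = 9; EF_E = 9+13 = 22
ES_F = max(EF_A=9, EF_D=16) = 16; EF_F = 16+6 = 22
ES_G = max(EF_D=16, EF_E=22) = 22; EF_G = 22+8 = 30
ES_H = 22; EF_H = 22+7 = 29
ES_I = 17; EF_I = 17+3 = 20
ES_J = max(EF_C=16, EF_F=22, EF_G=30, EF_H=29, EF_I=20) = 30; EF_J = 30+10 = 40
Expected project duration μ = 40 days. Critical path: A → E → G → J.

Variance along critical path = 0.111 + 1.000 + 4.000 + 0.444 = 5.556; σ = √5.556 = 2.357 days.
Z = (39 − 40) / 2.357 = -0.424
P(T ≤ 39) = Φ(-0.424) ≈ 0.336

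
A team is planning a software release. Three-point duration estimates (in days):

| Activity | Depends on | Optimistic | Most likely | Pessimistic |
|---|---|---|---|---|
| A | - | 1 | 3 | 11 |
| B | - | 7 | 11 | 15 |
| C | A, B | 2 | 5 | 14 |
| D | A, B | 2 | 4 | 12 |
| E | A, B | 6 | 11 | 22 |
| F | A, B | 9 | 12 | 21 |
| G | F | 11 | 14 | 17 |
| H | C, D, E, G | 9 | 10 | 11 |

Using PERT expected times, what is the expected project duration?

48 days

te_A = (1 + 4·3 + 11)/6 = 24/6 = 4
te_B = (7 + 4·11 + 15)/6 = 66/6 = 11
te_C = (2 + 4·5 + 14)/6 = 36/6 = 6
te_D = (2 + 4·4 + 12)/6 = 30/6 = 5
te_E = (6 + 4·11 + 22)/6 = 72/6 = 12
te_F = (9 + 4·12 + 21)/6 = 78/6 = 13
te_G = (11 + 4·14 + 17)/6 = 84/6 = 14
te_H = (9 + 4·10 + 11)/6 = 60/6 = 10

Forward pass:
ES_A = 0; EF_A = 4
ES_B = 0; EF_B = 11
ES_C = max(EF_A=4, EF_B=11) = 11; EF_C = 11+6 = 17
ES_D = max(EF_A=4, EF_B=11) = 11; EF_D = 11+5 = 16
ES_E = max(EF_A=4, EF_B=11) = 11; EF_E = 11+12 = 23
ES_F = max(EF_A=4, EF_B=11) = 11; EF_F = 11+13 = 24
ES_G = 24; EF_G = 24+14 = 38
ES_H = max(EF_C=17, EF_D=16, EF_E=23, EF_G=38) = 38; EF_H = 38+10 = 48
Expected project duration μ = 48 days. Critical path: B → F → G → H.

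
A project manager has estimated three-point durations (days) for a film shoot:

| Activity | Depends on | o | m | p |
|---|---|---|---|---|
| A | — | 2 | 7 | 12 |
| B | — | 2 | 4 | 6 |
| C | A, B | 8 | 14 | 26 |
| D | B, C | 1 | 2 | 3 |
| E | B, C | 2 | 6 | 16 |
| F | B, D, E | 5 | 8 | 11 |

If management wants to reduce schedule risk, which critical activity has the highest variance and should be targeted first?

te_A = (2 + 4·7 + 12)/6 = 42/6 = 7; σ²_A = ((12−2)/6)² = 2.778
te_B = (2 + 4·4 + 6)/6 = 24/6 = 4; σ²_B = ((6−2)/6)² = 0.444
te_C = (8 + 4·14 + 26)/6 = 90/6 = 15; σ²_C = ((26−8)/6)² = 9.000
te_D = (1 + 4·2 + 3)/6 = 12/6 = 2; σ²_D = ((3−1)/6)² = 0.111
te_E = (2 + 4·6 + 16)/6 = 42/6 = 7; σ²_E = ((16−2)/6)² = 5.444
te_F = (5 + 4·8 + 11)/6 = 48/6 = 8; σ²_F = ((11−5)/6)² = 1.000

Forward pass:
ES_A = 0; EF_A = 7
ES_B = 0; EF_B = 4
ES_C = max(EF_A=7, EF_B=4) = 7; EF_C = 7+15 = 22
ES_D = max(EF_B=4, EF_C=22) = 22; EF_D = 22+2 = 24
ES_E = max(EF_B=4, EF_C=22) = 22; EF_E = 22+7 = 29
ES_F = max(EF_B=4, EF_D=24, EF_E=29) = 29; EF_F = 29+8 = 37
Expected project duration μ = 37 days. Critical path: A → C → E → F.

Variances on critical path: σ²_A=2.778, σ²_C=9.000, σ²_E=5.444, σ²_F=1.000.
Largest is σ²_C = 9.000.

C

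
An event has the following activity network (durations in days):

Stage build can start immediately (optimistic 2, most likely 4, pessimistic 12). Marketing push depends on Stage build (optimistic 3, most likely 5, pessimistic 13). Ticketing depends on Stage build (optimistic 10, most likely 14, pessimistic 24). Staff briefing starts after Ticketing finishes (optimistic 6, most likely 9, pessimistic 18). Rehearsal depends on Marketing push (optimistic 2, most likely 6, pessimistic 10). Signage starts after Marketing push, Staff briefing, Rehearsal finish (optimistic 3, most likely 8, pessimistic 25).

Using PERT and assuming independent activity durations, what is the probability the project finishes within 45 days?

te_Stage build = (2 + 4·4 + 12)/6 = 30/6 = 5; σ²_Stage build = ((12−2)/6)² = 2.778
te_Marketing push = (3 + 4·5 + 13)/6 = 36/6 = 6; σ²_Marketing push = ((13−3)/6)² = 2.778
te_Ticketing = (10 + 4·14 + 24)/6 = 90/6 = 15; σ²_Ticketing = ((24−10)/6)² = 5.444
te_Staff briefing = (6 + 4·9 + 18)/6 = 60/6 = 10; σ²_Staff briefing = ((18−6)/6)² = 4.000
te_Rehearsal = (2 + 4·6 + 10)/6 = 36/6 = 6; σ²_Rehearsal = ((10−2)/6)² = 1.778
te_Signage = (3 + 4·8 + 25)/6 = 60/6 = 10; σ²_Signage = ((25−3)/6)² = 13.444

Forward pass:
ES_Stage build = 0; EF_Stage build = 5
ES_Marketing push = 5; EF_Marketing push = 5+6 = 11
ES_Ticketing = 5; EF_Ticketing = 5+15 = 20
ES_Staff briefing = 20; EF_Staff briefing = 20+10 = 30
ES_Rehearsal = 11; EF_Rehearsal = 11+6 = 17
ES_Signage = max(EF_Marketing push=11, EF_Staff briefing=30, EF_Rehearsal=17) = 30; EF_Signage = 30+10 = 40
Expected project duration μ = 40 days. Critical path: Stage build → Ticketing → Staff briefing → Signage.

Variance along critical path = 2.778 + 5.444 + 4.000 + 13.444 = 25.667; σ = √25.667 = 5.066 days.
Z = (45 − 40) / 5.066 = 0.987
P(T ≤ 45) = Φ(0.987) ≈ 0.838

0.838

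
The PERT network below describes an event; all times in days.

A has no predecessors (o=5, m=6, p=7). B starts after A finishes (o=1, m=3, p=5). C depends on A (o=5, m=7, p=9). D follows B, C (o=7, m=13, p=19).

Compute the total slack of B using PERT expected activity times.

te_A = (5 + 4·6 + 7)/6 = 36/6 = 6
te_B = (1 + 4·3 + 5)/6 = 18/6 = 3
te_C = (5 + 4·7 + 9)/6 = 42/6 = 7
te_D = (7 + 4·13 + 19)/6 = 78/6 = 13

Forward pass:
ES_A = 0; EF_A = 6
ES_B = 6; EF_B = 6+3 = 9
ES_C = 6; EF_C = 6+7 = 13
ES_D = max(EF_B=9, EF_C=13) = 13; EF_D = 13+13 = 26
Expected project duration μ = 26 days. Critical path: A → C → D.

Backward pass:
LF_D = 26; LS_D = 26−13 = 13
LF_C = LS_D = 13; LS_C = 13−7 = 6
LF_B = LS_D = 13; LS_B = 13−3 = 10
LF_A = min(LS_B=10, LS_C=6) = 6; LS_A = 6−6 = 0
Slack_B = LS_B − ES_B = 10 − 6 = 4

4 days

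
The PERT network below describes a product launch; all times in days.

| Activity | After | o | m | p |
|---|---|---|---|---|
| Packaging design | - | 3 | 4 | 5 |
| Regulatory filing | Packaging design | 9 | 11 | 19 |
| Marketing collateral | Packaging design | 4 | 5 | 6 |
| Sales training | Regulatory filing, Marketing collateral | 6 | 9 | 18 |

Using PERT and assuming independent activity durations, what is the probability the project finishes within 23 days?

te_Packaging design = (3 + 4·4 + 5)/6 = 24/6 = 4; σ²_Packaging design = ((5−3)/6)² = 0.111
te_Regulatory filing = (9 + 4·11 + 19)/6 = 72/6 = 12; σ²_Regulatory filing = ((19−9)/6)² = 2.778
te_Marketing collateral = (4 + 4·5 + 6)/6 = 30/6 = 5; σ²_Marketing collateral = ((6−4)/6)² = 0.111
te_Sales training = (6 + 4·9 + 18)/6 = 60/6 = 10; σ²_Sales training = ((18−6)/6)² = 4.000

Forward pass:
ES_Packaging design = 0; EF_Packaging design = 4
ES_Regulatory filing = 4; EF_Regulatory filing = 4+12 = 16
ES_Marketing collateral = 4; EF_Marketing collateral = 4+5 = 9
ES_Sales training = max(EF_Regulatory filing=16, EF_Marketing collateral=9) = 16; EF_Sales training = 16+10 = 26
Expected project duration μ = 26 days. Critical path: Packaging design → Regulatory filing → Sales training.

Variance along critical path = 0.111 + 2.778 + 4.000 = 6.889; σ = √6.889 = 2.625 days.
Z = (23 − 26) / 2.625 = -1.143
P(T ≤ 23) = Φ(-1.143) ≈ 0.127

0.127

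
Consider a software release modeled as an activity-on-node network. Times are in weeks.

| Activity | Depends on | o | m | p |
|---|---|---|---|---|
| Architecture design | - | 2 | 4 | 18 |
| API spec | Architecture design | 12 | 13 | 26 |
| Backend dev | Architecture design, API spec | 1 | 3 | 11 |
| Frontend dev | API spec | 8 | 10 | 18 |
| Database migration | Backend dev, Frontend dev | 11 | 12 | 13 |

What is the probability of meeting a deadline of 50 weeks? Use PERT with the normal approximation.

te_Architecture design = (2 + 4·4 + 18)/6 = 36/6 = 6; σ²_Architecture design = ((18−2)/6)² = 7.111
te_API spec = (12 + 4·13 + 26)/6 = 90/6 = 15; σ²_API spec = ((26−12)/6)² = 5.444
te_Backend dev = (1 + 4·3 + 11)/6 = 24/6 = 4; σ²_Backend dev = ((11−1)/6)² = 2.778
te_Frontend dev = (8 + 4·10 + 18)/6 = 66/6 = 11; σ²_Frontend dev = ((18−8)/6)² = 2.778
te_Database migration = (11 + 4·12 + 13)/6 = 72/6 = 12; σ²_Database migration = ((13−11)/6)² = 0.111

Forward pass:
ES_Architecture design = 0; EF_Architecture design = 6
ES_API spec = 6; EF_API spec = 6+15 = 21
ES_Backend dev = max(EF_Architecture design=6, EF_API spec=21) = 21; EF_Backend dev = 21+4 = 25
ES_Frontend dev = 21; EF_Frontend dev = 21+11 = 32
ES_Database migration = max(EF_Backend dev=25, EF_Frontend dev=32) = 32; EF_Database migration = 32+12 = 44
Expected project duration μ = 44 weeks. Critical path: Architecture design → API spec → Frontend dev → Database migration.

Variance along critical path = 7.111 + 5.444 + 2.778 + 0.111 = 15.444; σ = √15.444 = 3.930 weeks.
Z = (50 − 44) / 3.930 = 1.527
P(T ≤ 50) = Φ(1.527) ≈ 0.937

0.937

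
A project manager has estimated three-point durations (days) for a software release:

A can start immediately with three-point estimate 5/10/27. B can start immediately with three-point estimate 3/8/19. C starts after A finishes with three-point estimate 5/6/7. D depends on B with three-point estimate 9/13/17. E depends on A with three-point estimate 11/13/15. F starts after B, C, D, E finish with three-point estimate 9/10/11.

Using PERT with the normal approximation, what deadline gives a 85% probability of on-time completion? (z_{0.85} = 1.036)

te_A = (5 + 4·10 + 27)/6 = 72/6 = 12; σ²_A = ((27−5)/6)² = 13.444
te_B = (3 + 4·8 + 19)/6 = 54/6 = 9; σ²_B = ((19−3)/6)² = 7.111
te_C = (5 + 4·6 + 7)/6 = 36/6 = 6; σ²_C = ((7−5)/6)² = 0.111
te_D = (9 + 4·13 + 17)/6 = 78/6 = 13; σ²_D = ((17−9)/6)² = 1.778
te_E = (11 + 4·13 + 15)/6 = 78/6 = 13; σ²_E = ((15−11)/6)² = 0.444
te_F = (9 + 4·10 + 11)/6 = 60/6 = 10; σ²_F = ((11−9)/6)² = 0.111

Forward pass:
ES_A = 0; EF_A = 12
ES_B = 0; EF_B = 9
ES_C = 12; EF_C = 12+6 = 18
ES_D = 9; EF_D = 9+13 = 22
ES_E = 12; EF_E = 12+13 = 25
ES_F = max(EF_B=9, EF_C=18, EF_D=22, EF_E=25) = 25; EF_F = 25+10 = 35
Expected project duration μ = 35 days. Critical path: A → E → F.

Variance along critical path = 13.444 + 0.444 + 0.111 = 14.000; σ = 3.742 days.
D = μ + z·σ = 35 + 1.036·3.742 = 38.9 days

38.9 days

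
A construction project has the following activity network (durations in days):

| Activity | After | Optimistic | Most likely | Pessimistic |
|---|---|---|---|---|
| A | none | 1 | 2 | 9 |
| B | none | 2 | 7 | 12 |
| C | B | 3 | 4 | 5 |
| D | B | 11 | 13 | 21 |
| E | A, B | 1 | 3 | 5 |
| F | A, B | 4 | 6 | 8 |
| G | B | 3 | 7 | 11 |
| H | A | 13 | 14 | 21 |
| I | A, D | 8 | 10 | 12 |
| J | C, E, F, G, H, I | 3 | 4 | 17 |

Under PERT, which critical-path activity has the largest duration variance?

J

te_A = (1 + 4·2 + 9)/6 = 18/6 = 3; σ²_A = ((9−1)/6)² = 1.778
te_B = (2 + 4·7 + 12)/6 = 42/6 = 7; σ²_B = ((12−2)/6)² = 2.778
te_C = (3 + 4·4 + 5)/6 = 24/6 = 4; σ²_C = ((5−3)/6)² = 0.111
te_D = (11 + 4·13 + 21)/6 = 84/6 = 14; σ²_D = ((21−11)/6)² = 2.778
te_E = (1 + 4·3 + 5)/6 = 18/6 = 3; σ²_E = ((5−1)/6)² = 0.444
te_F = (4 + 4·6 + 8)/6 = 36/6 = 6; σ²_F = ((8−4)/6)² = 0.444
te_G = (3 + 4·7 + 11)/6 = 42/6 = 7; σ²_G = ((11−3)/6)² = 1.778
te_H = (13 + 4·14 + 21)/6 = 90/6 = 15; σ²_H = ((21−13)/6)² = 1.778
te_I = (8 + 4·10 + 12)/6 = 60/6 = 10; σ²_I = ((12−8)/6)² = 0.444
te_J = (3 + 4·4 + 17)/6 = 36/6 = 6; σ²_J = ((17−3)/6)² = 5.444

Forward pass:
ES_A = 0; EF_A = 3
ES_B = 0; EF_B = 7
ES_C = 7; EF_C = 7+4 = 11
ES_D = 7; EF_D = 7+14 = 21
ES_E = max(EF_A=3, EF_B=7) = 7; EF_E = 7+3 = 10
ES_F = max(EF_A=3, EF_B=7) = 7; EF_F = 7+6 = 13
ES_G = 7; EF_G = 7+7 = 14
ES_H = 3; EF_H = 3+15 = 18
ES_I = max(EF_A=3, EF_D=21) = 21; EF_I = 21+10 = 31
ES_J = max(EF_C=11, EF_E=10, EF_F=13, EF_G=14, EF_H=18, EF_I=31) = 31; EF_J = 31+6 = 37
Expected project duration μ = 37 days. Critical path: B → D → I → J.

Variances on critical path: σ²_B=2.778, σ²_D=2.778, σ²_I=0.444, σ²_J=5.444.
Largest is σ²_J = 5.444.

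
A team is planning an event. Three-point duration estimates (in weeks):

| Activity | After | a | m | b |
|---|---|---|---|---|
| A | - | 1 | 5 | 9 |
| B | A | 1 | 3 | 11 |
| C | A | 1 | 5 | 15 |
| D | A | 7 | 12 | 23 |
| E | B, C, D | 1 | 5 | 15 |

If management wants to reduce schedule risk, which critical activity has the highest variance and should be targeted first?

D

te_A = (1 + 4·5 + 9)/6 = 30/6 = 5; σ²_A = ((9−1)/6)² = 1.778
te_B = (1 + 4·3 + 11)/6 = 24/6 = 4; σ²_B = ((11−1)/6)² = 2.778
te_C = (1 + 4·5 + 15)/6 = 36/6 = 6; σ²_C = ((15−1)/6)² = 5.444
te_D = (7 + 4·12 + 23)/6 = 78/6 = 13; σ²_D = ((23−7)/6)² = 7.111
te_E = (1 + 4·5 + 15)/6 = 36/6 = 6; σ²_E = ((15−1)/6)² = 5.444

Forward pass:
ES_A = 0; EF_A = 5
ES_B = 5; EF_B = 5+4 = 9
ES_C = 5; EF_C = 5+6 = 11
ES_D = 5; EF_D = 5+13 = 18
ES_E = max(EF_B=9, EF_C=11, EF_D=18) = 18; EF_E = 18+6 = 24
Expected project duration μ = 24 weeks. Critical path: A → D → E.

Variances on critical path: σ²_A=1.778, σ²_D=7.111, σ²_E=5.444.
Largest is σ²_D = 7.111.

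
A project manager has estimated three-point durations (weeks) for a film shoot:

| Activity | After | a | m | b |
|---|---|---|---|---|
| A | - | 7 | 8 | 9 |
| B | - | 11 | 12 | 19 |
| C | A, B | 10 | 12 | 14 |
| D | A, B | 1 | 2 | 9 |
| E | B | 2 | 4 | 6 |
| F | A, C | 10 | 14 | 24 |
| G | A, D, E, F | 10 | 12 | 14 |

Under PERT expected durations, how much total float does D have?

te_A = (7 + 4·8 + 9)/6 = 48/6 = 8
te_B = (11 + 4·12 + 19)/6 = 78/6 = 13
te_C = (10 + 4·12 + 14)/6 = 72/6 = 12
te_D = (1 + 4·2 + 9)/6 = 18/6 = 3
te_E = (2 + 4·4 + 6)/6 = 24/6 = 4
te_F = (10 + 4·14 + 24)/6 = 90/6 = 15
te_G = (10 + 4·12 + 14)/6 = 72/6 = 12

Forward pass:
ES_A = 0; EF_A = 8
ES_B = 0; EF_B = 13
ES_C = max(EF_A=8, EF_B=13) = 13; EF_C = 13+12 = 25
ES_D = max(EF_A=8, EF_B=13) = 13; EF_D = 13+3 = 16
ES_E = 13; EF_E = 13+4 = 17
ES_F = max(EF_A=8, EF_C=25) = 25; EF_F = 25+15 = 40
ES_G = max(EF_A=8, EF_D=16, EF_E=17, EF_F=40) = 40; EF_G = 40+12 = 52
Expected project duration μ = 52 weeks. Critical path: B → C → F → G.

Backward pass:
LF_G = 52; LS_G = 52−12 = 40
LF_F = LS_G = 40; LS_F = 40−15 = 25
LF_E = LS_G = 40; LS_E = 40−4 = 36
LF_D = LS_G = 40; LS_D = 40−3 = 37
LF_C = LS_F = 25; LS_C = 25−12 = 13
LF_B = min(LS_C=13, LS_D=37, LS_E=36) = 13; LS_B = 13−13 = 0
LF_A = min(LS_C=13, LS_D=37, LS_F=25, LS_G=40) = 13; LS_A = 13−8 = 5
Slack_D = LS_D − ES_D = 37 − 13 = 24

24 weeks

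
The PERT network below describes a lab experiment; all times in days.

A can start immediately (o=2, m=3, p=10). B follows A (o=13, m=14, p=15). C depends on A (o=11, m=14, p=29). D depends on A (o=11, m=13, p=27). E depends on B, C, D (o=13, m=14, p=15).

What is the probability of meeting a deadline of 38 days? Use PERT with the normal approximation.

te_A = (2 + 4·3 + 10)/6 = 24/6 = 4; σ²_A = ((10−2)/6)² = 1.778
te_B = (13 + 4·14 + 15)/6 = 84/6 = 14; σ²_B = ((15−13)/6)² = 0.111
te_C = (11 + 4·14 + 29)/6 = 96/6 = 16; σ²_C = ((29−11)/6)² = 9.000
te_D = (11 + 4·13 + 27)/6 = 90/6 = 15; σ²_D = ((27−11)/6)² = 7.111
te_E = (13 + 4·14 + 15)/6 = 84/6 = 14; σ²_E = ((15−13)/6)² = 0.111

Forward pass:
ES_A = 0; EF_A = 4
ES_B = 4; EF_B = 4+14 = 18
ES_C = 4; EF_C = 4+16 = 20
ES_D = 4; EF_D = 4+15 = 19
ES_E = max(EF_B=18, EF_C=20, EF_D=19) = 20; EF_E = 20+14 = 34
Expected project duration μ = 34 days. Critical path: A → C → E.

Variance along critical path = 1.778 + 9.000 + 0.111 = 10.889; σ = √10.889 = 3.300 days.
Z = (38 − 34) / 3.300 = 1.212
P(T ≤ 38) = Φ(1.212) ≈ 0.887

0.887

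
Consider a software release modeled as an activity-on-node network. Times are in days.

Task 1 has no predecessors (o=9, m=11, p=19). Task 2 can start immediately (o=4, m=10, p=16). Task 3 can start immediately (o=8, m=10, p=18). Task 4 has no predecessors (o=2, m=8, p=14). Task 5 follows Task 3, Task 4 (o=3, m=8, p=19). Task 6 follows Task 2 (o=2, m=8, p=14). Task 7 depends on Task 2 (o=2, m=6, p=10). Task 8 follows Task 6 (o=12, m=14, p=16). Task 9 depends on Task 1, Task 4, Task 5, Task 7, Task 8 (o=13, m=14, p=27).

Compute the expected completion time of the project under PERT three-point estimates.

48 days

te_Task 1 = (9 + 4·11 + 19)/6 = 72/6 = 12
te_Task 2 = (4 + 4·10 + 16)/6 = 60/6 = 10
te_Task 3 = (8 + 4·10 + 18)/6 = 66/6 = 11
te_Task 4 = (2 + 4·8 + 14)/6 = 48/6 = 8
te_Task 5 = (3 + 4·8 + 19)/6 = 54/6 = 9
te_Task 6 = (2 + 4·8 + 14)/6 = 48/6 = 8
te_Task 7 = (2 + 4·6 + 10)/6 = 36/6 = 6
te_Task 8 = (12 + 4·14 + 16)/6 = 84/6 = 14
te_Task 9 = (13 + 4·14 + 27)/6 = 96/6 = 16

Forward pass:
ES_Task 1 = 0; EF_Task 1 = 12
ES_Task 2 = 0; EF_Task 2 = 10
ES_Task 3 = 0; EF_Task 3 = 11
ES_Task 4 = 0; EF_Task 4 = 8
ES_Task 5 = max(EF_Task 3=11, EF_Task 4=8) = 11; EF_Task 5 = 11+9 = 20
ES_Task 6 = 10; EF_Task 6 = 10+8 = 18
ES_Task 7 = 10; EF_Task 7 = 10+6 = 16
ES_Task 8 = 18; EF_Task 8 = 18+14 = 32
ES_Task 9 = max(EF_Task 1=12, EF_Task 4=8, EF_Task 5=20, EF_Task 7=16, EF_Task 8=32) = 32; EF_Task 9 = 32+16 = 48
Expected project duration μ = 48 days. Critical path: Task 2 → Task 6 → Task 8 → Task 9.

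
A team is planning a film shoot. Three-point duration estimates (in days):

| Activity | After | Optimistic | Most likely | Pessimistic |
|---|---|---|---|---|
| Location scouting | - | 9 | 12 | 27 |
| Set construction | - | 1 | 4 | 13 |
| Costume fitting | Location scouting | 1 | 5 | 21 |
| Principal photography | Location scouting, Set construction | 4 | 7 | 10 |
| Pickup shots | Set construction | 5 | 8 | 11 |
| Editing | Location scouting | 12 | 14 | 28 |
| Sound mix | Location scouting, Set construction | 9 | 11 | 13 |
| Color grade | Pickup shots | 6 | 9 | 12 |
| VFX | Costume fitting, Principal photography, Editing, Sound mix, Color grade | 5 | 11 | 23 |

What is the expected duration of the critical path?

42 days

te_Location scouting = (9 + 4·12 + 27)/6 = 84/6 = 14
te_Set construction = (1 + 4·4 + 13)/6 = 30/6 = 5
te_Costume fitting = (1 + 4·5 + 21)/6 = 42/6 = 7
te_Principal photography = (4 + 4·7 + 10)/6 = 42/6 = 7
te_Pickup shots = (5 + 4·8 + 11)/6 = 48/6 = 8
te_Editing = (12 + 4·14 + 28)/6 = 96/6 = 16
te_Sound mix = (9 + 4·11 + 13)/6 = 66/6 = 11
te_Color grade = (6 + 4·9 + 12)/6 = 54/6 = 9
te_VFX = (5 + 4·11 + 23)/6 = 72/6 = 12

Forward pass:
ES_Location scouting = 0; EF_Location scouting = 14
ES_Set construction = 0; EF_Set construction = 5
ES_Costume fitting = 14; EF_Costume fitting = 14+7 = 21
ES_Principal photography = max(EF_Location scouting=14, EF_Set construction=5) = 14; EF_Principal photography = 14+7 = 21
ES_Pickup shots = 5; EF_Pickup shots = 5+8 = 13
ES_Editing = 14; EF_Editing = 14+16 = 30
ES_Sound mix = max(EF_Location scouting=14, EF_Set construction=5) = 14; EF_Sound mix = 14+11 = 25
ES_Color grade = 13; EF_Color grade = 13+9 = 22
ES_VFX = max(EF_Costume fitting=21, EF_Principal photography=21, EF_Editing=30, EF_Sound mix=25, EF_Color grade=22) = 30; EF_VFX = 30+12 = 42
Expected project duration μ = 42 days. Critical path: Location scouting → Editing → VFX.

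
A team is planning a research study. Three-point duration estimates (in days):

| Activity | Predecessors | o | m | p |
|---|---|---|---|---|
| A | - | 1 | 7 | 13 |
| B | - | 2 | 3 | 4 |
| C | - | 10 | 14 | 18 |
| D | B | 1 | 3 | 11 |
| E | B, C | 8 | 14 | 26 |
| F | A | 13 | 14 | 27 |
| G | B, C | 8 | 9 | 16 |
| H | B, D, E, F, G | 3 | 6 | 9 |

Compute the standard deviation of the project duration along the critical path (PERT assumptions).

te_A = (1 + 4·7 + 13)/6 = 42/6 = 7; σ²_A = ((13−1)/6)² = 4.000
te_B = (2 + 4·3 + 4)/6 = 18/6 = 3; σ²_B = ((4−2)/6)² = 0.111
te_C = (10 + 4·14 + 18)/6 = 84/6 = 14; σ²_C = ((18−10)/6)² = 1.778
te_D = (1 + 4·3 + 11)/6 = 24/6 = 4; σ²_D = ((11−1)/6)² = 2.778
te_E = (8 + 4·14 + 26)/6 = 90/6 = 15; σ²_E = ((26−8)/6)² = 9.000
te_F = (13 + 4·14 + 27)/6 = 96/6 = 16; σ²_F = ((27−13)/6)² = 5.444
te_G = (8 + 4·9 + 16)/6 = 60/6 = 10; σ²_G = ((16−8)/6)² = 1.778
te_H = (3 + 4·6 + 9)/6 = 36/6 = 6; σ²_H = ((9−3)/6)² = 1.000

Forward pass:
ES_A = 0; EF_A = 7
ES_B = 0; EF_B = 3
ES_C = 0; EF_C = 14
ES_D = 3; EF_D = 3+4 = 7
ES_E = max(EF_B=3, EF_C=14) = 14; EF_E = 14+15 = 29
ES_F = 7; EF_F = 7+16 = 23
ES_G = max(EF_B=3, EF_C=14) = 14; EF_G = 14+10 = 24
ES_H = max(EF_B=3, EF_D=7, EF_E=29, EF_F=23, EF_G=24) = 29; EF_H = 29+6 = 35
Expected project duration μ = 35 days. Critical path: C → E → H.

Variance along critical path = 1.778 + 9.000 + 1.000 = 11.778
σ = √11.778 = 3.432 days

3.43 days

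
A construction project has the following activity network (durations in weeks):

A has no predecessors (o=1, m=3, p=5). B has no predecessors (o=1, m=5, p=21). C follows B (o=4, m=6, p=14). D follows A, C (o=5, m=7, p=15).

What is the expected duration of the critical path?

te_A = (1 + 4·3 + 5)/6 = 18/6 = 3
te_B = (1 + 4·5 + 21)/6 = 42/6 = 7
te_C = (4 + 4·6 + 14)/6 = 42/6 = 7
te_D = (5 + 4·7 + 15)/6 = 48/6 = 8

Forward pass:
ES_A = 0; EF_A = 3
ES_B = 0; EF_B = 7
ES_C = 7; EF_C = 7+7 = 14
ES_D = max(EF_A=3, EF_C=14) = 14; EF_D = 14+8 = 22
Expected project duration μ = 22 weeks. Critical path: B → C → D.

22 weeks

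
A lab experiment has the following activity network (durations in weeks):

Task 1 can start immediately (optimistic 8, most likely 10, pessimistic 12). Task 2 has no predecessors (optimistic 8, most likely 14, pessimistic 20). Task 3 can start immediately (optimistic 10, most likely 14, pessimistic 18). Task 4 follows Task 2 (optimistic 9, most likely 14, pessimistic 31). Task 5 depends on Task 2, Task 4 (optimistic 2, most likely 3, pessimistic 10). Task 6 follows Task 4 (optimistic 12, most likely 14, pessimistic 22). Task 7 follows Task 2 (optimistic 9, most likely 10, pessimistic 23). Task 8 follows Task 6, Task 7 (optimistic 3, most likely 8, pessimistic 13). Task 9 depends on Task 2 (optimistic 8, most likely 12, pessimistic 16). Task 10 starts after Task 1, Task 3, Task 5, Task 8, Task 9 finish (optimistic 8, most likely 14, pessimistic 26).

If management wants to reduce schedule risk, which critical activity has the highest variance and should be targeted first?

te_Task 1 = (8 + 4·10 + 12)/6 = 60/6 = 10; σ²_Task 1 = ((12−8)/6)² = 0.444
te_Task 2 = (8 + 4·14 + 20)/6 = 84/6 = 14; σ²_Task 2 = ((20−8)/6)² = 4.000
te_Task 3 = (10 + 4·14 + 18)/6 = 84/6 = 14; σ²_Task 3 = ((18−10)/6)² = 1.778
te_Task 4 = (9 + 4·14 + 31)/6 = 96/6 = 16; σ²_Task 4 = ((31−9)/6)² = 13.444
te_Task 5 = (2 + 4·3 + 10)/6 = 24/6 = 4; σ²_Task 5 = ((10−2)/6)² = 1.778
te_Task 6 = (12 + 4·14 + 22)/6 = 90/6 = 15; σ²_Task 6 = ((22−12)/6)² = 2.778
te_Task 7 = (9 + 4·10 + 23)/6 = 72/6 = 12; σ²_Task 7 = ((23−9)/6)² = 5.444
te_Task 8 = (3 + 4·8 + 13)/6 = 48/6 = 8; σ²_Task 8 = ((13−3)/6)² = 2.778
te_Task 9 = (8 + 4·12 + 16)/6 = 72/6 = 12; σ²_Task 9 = ((16−8)/6)² = 1.778
te_Task 10 = (8 + 4·14 + 26)/6 = 90/6 = 15; σ²_Task 10 = ((26−8)/6)² = 9.000

Forward pass:
ES_Task 1 = 0; EF_Task 1 = 10
ES_Task 2 = 0; EF_Task 2 = 14
ES_Task 3 = 0; EF_Task 3 = 14
ES_Task 4 = 14; EF_Task 4 = 14+16 = 30
ES_Task 5 = max(EF_Task 2=14, EF_Task 4=30) = 30; EF_Task 5 = 30+4 = 34
ES_Task 6 = 30; EF_Task 6 = 30+15 = 45
ES_Task 7 = 14; EF_Task 7 = 14+12 = 26
ES_Task 8 = max(EF_Task 6=45, EF_Task 7=26) = 45; EF_Task 8 = 45+8 = 53
ES_Task 9 = 14; EF_Task 9 = 14+12 = 26
ES_Task 10 = max(EF_Task 1=10, EF_Task 3=14, EF_Task 5=34, EF_Task 8=53, EF_Task 9=26) = 53; EF_Task 10 = 53+15 = 68
Expected project duration μ = 68 weeks. Critical path: Task 2 → Task 4 → Task 6 → Task 8 → Task 10.

Variances on critical path: σ²_Task 2=4.000, σ²_Task 4=13.444, σ²_Task 6=2.778, σ²_Task 8=2.778, σ²_Task 10=9.000.
Largest is σ²_Task 4 = 13.444.

Task 4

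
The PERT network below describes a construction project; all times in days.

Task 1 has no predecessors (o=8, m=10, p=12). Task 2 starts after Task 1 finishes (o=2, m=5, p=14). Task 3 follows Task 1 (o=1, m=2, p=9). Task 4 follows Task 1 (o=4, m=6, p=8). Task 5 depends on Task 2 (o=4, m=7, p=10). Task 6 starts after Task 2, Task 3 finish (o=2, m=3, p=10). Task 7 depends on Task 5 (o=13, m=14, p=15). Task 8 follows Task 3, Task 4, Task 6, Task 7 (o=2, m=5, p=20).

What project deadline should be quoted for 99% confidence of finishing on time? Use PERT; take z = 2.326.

52.9 days

te_Task 1 = (8 + 4·10 + 12)/6 = 60/6 = 10; σ²_Task 1 = ((12−8)/6)² = 0.444
te_Task 2 = (2 + 4·5 + 14)/6 = 36/6 = 6; σ²_Task 2 = ((14−2)/6)² = 4.000
te_Task 3 = (1 + 4·2 + 9)/6 = 18/6 = 3; σ²_Task 3 = ((9−1)/6)² = 1.778
te_Task 4 = (4 + 4·6 + 8)/6 = 36/6 = 6; σ²_Task 4 = ((8−4)/6)² = 0.444
te_Task 5 = (4 + 4·7 + 10)/6 = 42/6 = 7; σ²_Task 5 = ((10−4)/6)² = 1.000
te_Task 6 = (2 + 4·3 + 10)/6 = 24/6 = 4; σ²_Task 6 = ((10−2)/6)² = 1.778
te_Task 7 = (13 + 4·14 + 15)/6 = 84/6 = 14; σ²_Task 7 = ((15−13)/6)² = 0.111
te_Task 8 = (2 + 4·5 + 20)/6 = 42/6 = 7; σ²_Task 8 = ((20−2)/6)² = 9.000

Forward pass:
ES_Task 1 = 0; EF_Task 1 = 10
ES_Task 2 = 10; EF_Task 2 = 10+6 = 16
ES_Task 3 = 10; EF_Task 3 = 10+3 = 13
ES_Task 4 = 10; EF_Task 4 = 10+6 = 16
ES_Task 5 = 16; EF_Task 5 = 16+7 = 23
ES_Task 6 = max(EF_Task 2=16, EF_Task 3=13) = 16; EF_Task 6 = 16+4 = 20
ES_Task 7 = 23; EF_Task 7 = 23+14 = 37
ES_Task 8 = max(EF_Task 3=13, EF_Task 4=16, EF_Task 6=20, EF_Task 7=37) = 37; EF_Task 8 = 37+7 = 44
Expected project duration μ = 44 days. Critical path: Task 1 → Task 2 → Task 5 → Task 7 → Task 8.

Variance along critical path = 0.444 + 4.000 + 1.000 + 0.111 + 9.000 = 14.556; σ = 3.815 days.
D = μ + z·σ = 44 + 2.326·3.815 = 52.9 days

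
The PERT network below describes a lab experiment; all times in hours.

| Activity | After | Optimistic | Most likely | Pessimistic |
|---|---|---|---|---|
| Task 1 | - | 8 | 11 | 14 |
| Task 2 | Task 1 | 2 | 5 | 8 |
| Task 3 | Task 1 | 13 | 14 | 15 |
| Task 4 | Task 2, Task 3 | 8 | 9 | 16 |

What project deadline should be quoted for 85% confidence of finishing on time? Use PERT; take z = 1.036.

36.8 hours

te_Task 1 = (8 + 4·11 + 14)/6 = 66/6 = 11; σ²_Task 1 = ((14−8)/6)² = 1.000
te_Task 2 = (2 + 4·5 + 8)/6 = 30/6 = 5; σ²_Task 2 = ((8−2)/6)² = 1.000
te_Task 3 = (13 + 4·14 + 15)/6 = 84/6 = 14; σ²_Task 3 = ((15−13)/6)² = 0.111
te_Task 4 = (8 + 4·9 + 16)/6 = 60/6 = 10; σ²_Task 4 = ((16−8)/6)² = 1.778

Forward pass:
ES_Task 1 = 0; EF_Task 1 = 11
ES_Task 2 = 11; EF_Task 2 = 11+5 = 16
ES_Task 3 = 11; EF_Task 3 = 11+14 = 25
ES_Task 4 = max(EF_Task 2=16, EF_Task 3=25) = 25; EF_Task 4 = 25+10 = 35
Expected project duration μ = 35 hours. Critical path: Task 1 → Task 3 → Task 4.

Variance along critical path = 1.000 + 0.111 + 1.778 = 2.889; σ = 1.700 hours.
D = μ + z·σ = 35 + 1.036·1.700 = 36.8 hours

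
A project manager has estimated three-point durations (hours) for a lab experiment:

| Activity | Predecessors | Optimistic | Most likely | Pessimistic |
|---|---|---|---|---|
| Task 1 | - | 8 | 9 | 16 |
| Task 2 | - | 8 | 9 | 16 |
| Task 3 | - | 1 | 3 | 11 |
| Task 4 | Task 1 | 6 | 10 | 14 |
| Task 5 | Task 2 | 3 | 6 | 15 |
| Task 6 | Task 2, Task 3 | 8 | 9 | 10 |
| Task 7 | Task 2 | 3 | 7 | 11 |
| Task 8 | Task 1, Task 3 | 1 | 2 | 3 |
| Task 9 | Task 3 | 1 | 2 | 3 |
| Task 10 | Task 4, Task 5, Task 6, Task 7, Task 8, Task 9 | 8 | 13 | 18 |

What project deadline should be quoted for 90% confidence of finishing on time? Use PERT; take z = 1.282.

36.2 hours

te_Task 1 = (8 + 4·9 + 16)/6 = 60/6 = 10; σ²_Task 1 = ((16−8)/6)² = 1.778
te_Task 2 = (8 + 4·9 + 16)/6 = 60/6 = 10; σ²_Task 2 = ((16−8)/6)² = 1.778
te_Task 3 = (1 + 4·3 + 11)/6 = 24/6 = 4; σ²_Task 3 = ((11−1)/6)² = 2.778
te_Task 4 = (6 + 4·10 + 14)/6 = 60/6 = 10; σ²_Task 4 = ((14−6)/6)² = 1.778
te_Task 5 = (3 + 4·6 + 15)/6 = 42/6 = 7; σ²_Task 5 = ((15−3)/6)² = 4.000
te_Task 6 = (8 + 4·9 + 10)/6 = 54/6 = 9; σ²_Task 6 = ((10−8)/6)² = 0.111
te_Task 7 = (3 + 4·7 + 11)/6 = 42/6 = 7; σ²_Task 7 = ((11−3)/6)² = 1.778
te_Task 8 = (1 + 4·2 + 3)/6 = 12/6 = 2; σ²_Task 8 = ((3−1)/6)² = 0.111
te_Task 9 = (1 + 4·2 + 3)/6 = 12/6 = 2; σ²_Task 9 = ((3−1)/6)² = 0.111
te_Task 10 = (8 + 4·13 + 18)/6 = 78/6 = 13; σ²_Task 10 = ((18−8)/6)² = 2.778

Forward pass:
ES_Task 1 = 0; EF_Task 1 = 10
ES_Task 2 = 0; EF_Task 2 = 10
ES_Task 3 = 0; EF_Task 3 = 4
ES_Task 4 = 10; EF_Task 4 = 10+10 = 20
ES_Task 5 = 10; EF_Task 5 = 10+7 = 17
ES_Task 6 = max(EF_Task 2=10, EF_Task 3=4) = 10; EF_Task 6 = 10+9 = 19
ES_Task 7 = 10; EF_Task 7 = 10+7 = 17
ES_Task 8 = max(EF_Task 1=10, EF_Task 3=4) = 10; EF_Task 8 = 10+2 = 12
ES_Task 9 = 4; EF_Task 9 = 4+2 = 6
ES_Task 10 = max(EF_Task 4=20, EF_Task 5=17, EF_Task 6=19, EF_Task 7=17, EF_Task 8=12, EF_Task 9=6) = 20; EF_Task 10 = 20+13 = 33
Expected project duration μ = 33 hours. Critical path: Task 1 → Task 4 → Task 10.

Variance along critical path = 1.778 + 1.778 + 2.778 = 6.333; σ = 2.517 hours.
D = μ + z·σ = 33 + 1.282·2.517 = 36.2 hours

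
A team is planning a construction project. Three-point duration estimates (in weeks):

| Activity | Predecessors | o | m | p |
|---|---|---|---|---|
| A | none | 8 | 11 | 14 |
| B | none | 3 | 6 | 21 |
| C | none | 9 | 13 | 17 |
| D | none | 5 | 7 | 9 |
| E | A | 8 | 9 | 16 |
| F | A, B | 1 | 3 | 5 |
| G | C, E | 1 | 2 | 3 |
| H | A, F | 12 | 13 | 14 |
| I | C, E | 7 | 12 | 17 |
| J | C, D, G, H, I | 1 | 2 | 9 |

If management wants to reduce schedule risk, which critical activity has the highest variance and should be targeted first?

I

te_A = (8 + 4·11 + 14)/6 = 66/6 = 11; σ²_A = ((14−8)/6)² = 1.000
te_B = (3 + 4·6 + 21)/6 = 48/6 = 8; σ²_B = ((21−3)/6)² = 9.000
te_C = (9 + 4·13 + 17)/6 = 78/6 = 13; σ²_C = ((17−9)/6)² = 1.778
te_D = (5 + 4·7 + 9)/6 = 42/6 = 7; σ²_D = ((9−5)/6)² = 0.444
te_E = (8 + 4·9 + 16)/6 = 60/6 = 10; σ²_E = ((16−8)/6)² = 1.778
te_F = (1 + 4·3 + 5)/6 = 18/6 = 3; σ²_F = ((5−1)/6)² = 0.444
te_G = (1 + 4·2 + 3)/6 = 12/6 = 2; σ²_G = ((3−1)/6)² = 0.111
te_H = (12 + 4·13 + 14)/6 = 78/6 = 13; σ²_H = ((14−12)/6)² = 0.111
te_I = (7 + 4·12 + 17)/6 = 72/6 = 12; σ²_I = ((17−7)/6)² = 2.778
te_J = (1 + 4·2 + 9)/6 = 18/6 = 3; σ²_J = ((9−1)/6)² = 1.778

Forward pass:
ES_A = 0; EF_A = 11
ES_B = 0; EF_B = 8
ES_C = 0; EF_C = 13
ES_D = 0; EF_D = 7
ES_E = 11; EF_E = 11+10 = 21
ES_F = max(EF_A=11, EF_B=8) = 11; EF_F = 11+3 = 14
ES_G = max(EF_C=13, EF_E=21) = 21; EF_G = 21+2 = 23
ES_H = max(EF_A=11, EF_F=14) = 14; EF_H = 14+13 = 27
ES_I = max(EF_C=13, EF_E=21) = 21; EF_I = 21+12 = 33
ES_J = max(EF_C=13, EF_D=7, EF_G=23, EF_H=27, EF_I=33) = 33; EF_J = 33+3 = 36
Expected project duration μ = 36 weeks. Critical path: A → E → I → J.

Variances on critical path: σ²_A=1.000, σ²_E=1.778, σ²_I=2.778, σ²_J=1.778.
Largest is σ²_I = 2.778.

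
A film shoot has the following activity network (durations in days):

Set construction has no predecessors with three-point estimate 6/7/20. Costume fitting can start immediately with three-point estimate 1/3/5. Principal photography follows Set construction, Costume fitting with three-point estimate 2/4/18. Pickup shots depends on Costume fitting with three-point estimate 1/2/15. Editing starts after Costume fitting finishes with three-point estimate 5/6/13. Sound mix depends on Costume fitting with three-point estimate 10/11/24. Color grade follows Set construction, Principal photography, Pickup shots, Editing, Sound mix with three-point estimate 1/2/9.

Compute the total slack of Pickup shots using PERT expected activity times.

9 days

te_Set construction = (6 + 4·7 + 20)/6 = 54/6 = 9
te_Costume fitting = (1 + 4·3 + 5)/6 = 18/6 = 3
te_Principal photography = (2 + 4·4 + 18)/6 = 36/6 = 6
te_Pickup shots = (1 + 4·2 + 15)/6 = 24/6 = 4
te_Editing = (5 + 4·6 + 13)/6 = 42/6 = 7
te_Sound mix = (10 + 4·11 + 24)/6 = 78/6 = 13
te_Color grade = (1 + 4·2 + 9)/6 = 18/6 = 3

Forward pass:
ES_Set construction = 0; EF_Set construction = 9
ES_Costume fitting = 0; EF_Costume fitting = 3
ES_Principal photography = max(EF_Set construction=9, EF_Costume fitting=3) = 9; EF_Principal photography = 9+6 = 15
ES_Pickup shots = 3; EF_Pickup shots = 3+4 = 7
ES_Editing = 3; EF_Editing = 3+7 = 10
ES_Sound mix = 3; EF_Sound mix = 3+13 = 16
ES_Color grade = max(EF_Set construction=9, EF_Principal photography=15, EF_Pickup shots=7, EF_Editing=10, EF_Sound mix=16) = 16; EF_Color grade = 16+3 = 19
Expected project duration μ = 19 days. Critical path: Costume fitting → Sound mix → Color grade.

Backward pass:
LF_Color grade = 19; LS_Color grade = 19−3 = 16
LF_Sound mix = LS_Color grade = 16; LS_Sound mix = 16−13 = 3
LF_Editing = LS_Color grade = 16; LS_Editing = 16−7 = 9
LF_Pickup shots = LS_Color grade = 16; LS_Pickup shots = 16−4 = 12
LF_Principal photography = LS_Color grade = 16; LS_Principal photography = 16−6 = 10
LF_Costume fitting = min(LS_Principal photography=10, LS_Pickup shots=12, LS_Editing=9, LS_Sound mix=3) = 3; LS_Costume fitting = 3−3 = 0
LF_Set construction = min(LS_Principal photography=10, LS_Color grade=16) = 10; LS_Set construction = 10−9 = 1
Slack_Pickup shots = LS_Pickup shots − ES_Pickup shots = 12 − 3 = 9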